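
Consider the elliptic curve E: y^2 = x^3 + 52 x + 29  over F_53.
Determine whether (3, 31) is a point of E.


Check whether y^2 = x^3 + 52 x + 29 (mod 53) for (x, y) = (3, 31).
LHS: y^2 = 31^2 mod 53 = 7
RHS: x^3 + 52 x + 29 = 3^3 + 52*3 + 29 mod 53 = 0
LHS != RHS

No, not on the curve


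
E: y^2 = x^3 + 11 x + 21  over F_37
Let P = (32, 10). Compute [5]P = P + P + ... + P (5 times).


k = 5 = 101_2 (binary, LSB first: 101)
Double-and-add from P = (32, 10):
  bit 0 = 1: acc = O + (32, 10) = (32, 10)
  bit 1 = 0: acc unchanged = (32, 10)
  bit 2 = 1: acc = (32, 10) + (1, 12) = (0, 13)

5P = (0, 13)


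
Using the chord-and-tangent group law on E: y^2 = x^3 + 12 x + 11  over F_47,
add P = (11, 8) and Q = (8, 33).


P != Q, so use the chord formula.
s = (y2 - y1) / (x2 - x1) = (25) / (44) mod 47 = 23
x3 = s^2 - x1 - x2 mod 47 = 23^2 - 11 - 8 = 40
y3 = s (x1 - x3) - y1 mod 47 = 23 * (11 - 40) - 8 = 30

P + Q = (40, 30)


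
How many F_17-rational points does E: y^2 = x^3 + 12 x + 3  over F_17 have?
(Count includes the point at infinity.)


For each x in F_17, count y with y^2 = x^3 + 12 x + 3 mod 17:
  x = 1: RHS = 16, y in [4, 13]  -> 2 point(s)
  x = 2: RHS = 1, y in [1, 16]  -> 2 point(s)
  x = 3: RHS = 15, y in [7, 10]  -> 2 point(s)
  x = 4: RHS = 13, y in [8, 9]  -> 2 point(s)
  x = 5: RHS = 1, y in [1, 16]  -> 2 point(s)
  x = 6: RHS = 2, y in [6, 11]  -> 2 point(s)
  x = 8: RHS = 16, y in [4, 13]  -> 2 point(s)
  x = 10: RHS = 1, y in [1, 16]  -> 2 point(s)
  x = 11: RHS = 4, y in [2, 15]  -> 2 point(s)
  x = 14: RHS = 8, y in [5, 12]  -> 2 point(s)
Affine points: 20. Add the point at infinity: total = 21.

#E(F_17) = 21


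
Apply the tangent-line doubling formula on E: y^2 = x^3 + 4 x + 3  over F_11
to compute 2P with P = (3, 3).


Doubling: s = (3 x1^2 + a) / (2 y1)
s = (3*3^2 + 4) / (2*3) mod 11 = 7
x3 = s^2 - 2 x1 mod 11 = 7^2 - 2*3 = 10
y3 = s (x1 - x3) - y1 mod 11 = 7 * (3 - 10) - 3 = 3

2P = (10, 3)


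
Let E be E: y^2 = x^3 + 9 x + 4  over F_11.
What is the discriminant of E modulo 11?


4 a^3 + 27 b^2 = 4*9^3 + 27*4^2 = 2916 + 432 = 3348
Delta = -16 * (3348) = -53568
Delta mod 11 = 2

Delta = 2 (mod 11)


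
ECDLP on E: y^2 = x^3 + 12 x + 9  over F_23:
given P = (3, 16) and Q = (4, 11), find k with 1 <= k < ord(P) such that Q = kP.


Enumerate multiples of P until we hit Q = (4, 11):
  1P = (3, 16)
  2P = (0, 20)
  3P = (9, 15)
  4P = (4, 11)
Match found at i = 4.

k = 4


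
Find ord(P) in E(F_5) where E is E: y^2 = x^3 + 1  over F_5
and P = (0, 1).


Compute successive multiples of P until we hit O:
  1P = (0, 1)
  2P = (0, 4)
  3P = O

ord(P) = 3


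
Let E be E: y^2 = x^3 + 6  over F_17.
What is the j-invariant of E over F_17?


Delta = -16(4 a^3 + 27 b^2) mod 17 = 3
-1728 * (4 a)^3 = -1728 * (4*0)^3 mod 17 = 0
j = 0 * 3^(-1) mod 17 = 0

j = 0 (mod 17)


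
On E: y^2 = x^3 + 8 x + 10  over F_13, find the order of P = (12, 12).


Compute successive multiples of P until we hit O:
  1P = (12, 12)
  2P = (3, 10)
  3P = (8, 12)
  4P = (6, 1)
  5P = (11, 5)
  6P = (0, 7)
  7P = (0, 6)
  8P = (11, 8)
  ... (continuing to 13P)
  13P = O

ord(P) = 13


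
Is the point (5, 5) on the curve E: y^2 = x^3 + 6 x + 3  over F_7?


Check whether y^2 = x^3 + 6 x + 3 (mod 7) for (x, y) = (5, 5).
LHS: y^2 = 5^2 mod 7 = 4
RHS: x^3 + 6 x + 3 = 5^3 + 6*5 + 3 mod 7 = 4
LHS = RHS

Yes, on the curve


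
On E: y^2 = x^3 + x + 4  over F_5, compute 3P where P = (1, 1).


k = 3 = 11_2 (binary, LSB first: 11)
Double-and-add from P = (1, 1):
  bit 0 = 1: acc = O + (1, 1) = (1, 1)
  bit 1 = 1: acc = (1, 1) + (2, 2) = (3, 2)

3P = (3, 2)


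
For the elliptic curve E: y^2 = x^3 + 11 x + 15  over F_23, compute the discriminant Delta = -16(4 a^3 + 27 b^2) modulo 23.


4 a^3 + 27 b^2 = 4*11^3 + 27*15^2 = 5324 + 6075 = 11399
Delta = -16 * (11399) = -182384
Delta mod 23 = 6

Delta = 6 (mod 23)


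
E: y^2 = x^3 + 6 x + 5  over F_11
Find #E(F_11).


For each x in F_11, count y with y^2 = x^3 + 6 x + 5 mod 11:
  x = 0: RHS = 5, y in [4, 7]  -> 2 point(s)
  x = 1: RHS = 1, y in [1, 10]  -> 2 point(s)
  x = 2: RHS = 3, y in [5, 6]  -> 2 point(s)
  x = 4: RHS = 5, y in [4, 7]  -> 2 point(s)
  x = 6: RHS = 4, y in [2, 9]  -> 2 point(s)
  x = 7: RHS = 5, y in [4, 7]  -> 2 point(s)
  x = 8: RHS = 4, y in [2, 9]  -> 2 point(s)
  x = 10: RHS = 9, y in [3, 8]  -> 2 point(s)
Affine points: 16. Add the point at infinity: total = 17.

#E(F_11) = 17


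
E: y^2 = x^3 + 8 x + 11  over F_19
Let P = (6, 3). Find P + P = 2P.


Doubling: s = (3 x1^2 + a) / (2 y1)
s = (3*6^2 + 8) / (2*3) mod 19 = 13
x3 = s^2 - 2 x1 mod 19 = 13^2 - 2*6 = 5
y3 = s (x1 - x3) - y1 mod 19 = 13 * (6 - 5) - 3 = 10

2P = (5, 10)


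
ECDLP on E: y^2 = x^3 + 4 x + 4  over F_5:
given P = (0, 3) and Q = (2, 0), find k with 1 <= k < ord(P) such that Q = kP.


Enumerate multiples of P until we hit Q = (2, 0):
  1P = (0, 3)
  2P = (1, 3)
  3P = (4, 2)
  4P = (2, 0)
Match found at i = 4.

k = 4


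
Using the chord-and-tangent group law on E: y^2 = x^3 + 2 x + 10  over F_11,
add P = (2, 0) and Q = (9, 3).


P != Q, so use the chord formula.
s = (y2 - y1) / (x2 - x1) = (3) / (7) mod 11 = 2
x3 = s^2 - x1 - x2 mod 11 = 2^2 - 2 - 9 = 4
y3 = s (x1 - x3) - y1 mod 11 = 2 * (2 - 4) - 0 = 7

P + Q = (4, 7)


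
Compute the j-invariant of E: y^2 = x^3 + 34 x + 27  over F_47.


Delta = -16(4 a^3 + 27 b^2) mod 47 = 3
-1728 * (4 a)^3 = -1728 * (4*34)^3 mod 47 = 35
j = 35 * 3^(-1) mod 47 = 43

j = 43 (mod 47)


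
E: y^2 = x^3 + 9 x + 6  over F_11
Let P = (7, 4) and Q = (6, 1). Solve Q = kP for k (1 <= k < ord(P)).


Enumerate multiples of P until we hit Q = (6, 1):
  1P = (7, 4)
  2P = (6, 10)
  3P = (1, 4)
  4P = (3, 7)
  5P = (5, 0)
  6P = (3, 4)
  7P = (1, 7)
  8P = (6, 1)
Match found at i = 8.

k = 8


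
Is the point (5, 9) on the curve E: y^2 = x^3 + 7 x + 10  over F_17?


Check whether y^2 = x^3 + 7 x + 10 (mod 17) for (x, y) = (5, 9).
LHS: y^2 = 9^2 mod 17 = 13
RHS: x^3 + 7 x + 10 = 5^3 + 7*5 + 10 mod 17 = 0
LHS != RHS

No, not on the curve


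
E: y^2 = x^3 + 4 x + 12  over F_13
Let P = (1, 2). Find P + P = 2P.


Doubling: s = (3 x1^2 + a) / (2 y1)
s = (3*1^2 + 4) / (2*2) mod 13 = 5
x3 = s^2 - 2 x1 mod 13 = 5^2 - 2*1 = 10
y3 = s (x1 - x3) - y1 mod 13 = 5 * (1 - 10) - 2 = 5

2P = (10, 5)


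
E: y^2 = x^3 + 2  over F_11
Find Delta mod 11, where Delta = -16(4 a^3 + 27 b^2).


4 a^3 + 27 b^2 = 4*0^3 + 27*2^2 = 0 + 108 = 108
Delta = -16 * (108) = -1728
Delta mod 11 = 10

Delta = 10 (mod 11)


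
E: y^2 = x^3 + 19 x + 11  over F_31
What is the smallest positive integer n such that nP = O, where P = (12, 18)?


Compute successive multiples of P until we hit O:
  1P = (12, 18)
  2P = (26, 15)
  3P = (28, 12)
  4P = (11, 1)
  5P = (18, 4)
  6P = (3, 23)
  7P = (1, 0)
  8P = (3, 8)
  ... (continuing to 14P)
  14P = O

ord(P) = 14


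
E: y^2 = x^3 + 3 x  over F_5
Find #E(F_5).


For each x in F_5, count y with y^2 = x^3 + 3 x + 0 mod 5:
  x = 0: RHS = 0, y in [0]  -> 1 point(s)
  x = 1: RHS = 4, y in [2, 3]  -> 2 point(s)
  x = 2: RHS = 4, y in [2, 3]  -> 2 point(s)
  x = 3: RHS = 1, y in [1, 4]  -> 2 point(s)
  x = 4: RHS = 1, y in [1, 4]  -> 2 point(s)
Affine points: 9. Add the point at infinity: total = 10.

#E(F_5) = 10


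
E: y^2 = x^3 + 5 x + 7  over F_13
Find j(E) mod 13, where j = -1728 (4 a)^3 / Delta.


Delta = -16(4 a^3 + 27 b^2) mod 13 = 4
-1728 * (4 a)^3 = -1728 * (4*5)^3 mod 13 = 5
j = 5 * 4^(-1) mod 13 = 11

j = 11 (mod 13)


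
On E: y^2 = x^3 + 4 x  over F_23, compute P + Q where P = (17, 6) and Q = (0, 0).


P != Q, so use the chord formula.
s = (y2 - y1) / (x2 - x1) = (17) / (6) mod 23 = 22
x3 = s^2 - x1 - x2 mod 23 = 22^2 - 17 - 0 = 7
y3 = s (x1 - x3) - y1 mod 23 = 22 * (17 - 7) - 6 = 7

P + Q = (7, 7)


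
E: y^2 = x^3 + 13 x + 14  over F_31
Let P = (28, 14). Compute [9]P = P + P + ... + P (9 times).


k = 9 = 1001_2 (binary, LSB first: 1001)
Double-and-add from P = (28, 14):
  bit 0 = 1: acc = O + (28, 14) = (28, 14)
  bit 1 = 0: acc unchanged = (28, 14)
  bit 2 = 0: acc unchanged = (28, 14)
  bit 3 = 1: acc = (28, 14) + (0, 18) = (22, 25)

9P = (22, 25)


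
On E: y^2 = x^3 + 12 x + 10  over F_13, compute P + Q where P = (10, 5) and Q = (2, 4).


P != Q, so use the chord formula.
s = (y2 - y1) / (x2 - x1) = (12) / (5) mod 13 = 5
x3 = s^2 - x1 - x2 mod 13 = 5^2 - 10 - 2 = 0
y3 = s (x1 - x3) - y1 mod 13 = 5 * (10 - 0) - 5 = 6

P + Q = (0, 6)


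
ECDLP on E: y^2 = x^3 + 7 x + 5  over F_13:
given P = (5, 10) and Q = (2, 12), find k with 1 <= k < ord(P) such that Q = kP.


Enumerate multiples of P until we hit Q = (2, 12):
  1P = (5, 10)
  2P = (2, 1)
  3P = (2, 12)
Match found at i = 3.

k = 3


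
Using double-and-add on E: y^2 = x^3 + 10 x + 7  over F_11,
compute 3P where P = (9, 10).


k = 3 = 11_2 (binary, LSB first: 11)
Double-and-add from P = (9, 10):
  bit 0 = 1: acc = O + (9, 10) = (9, 10)
  bit 1 = 1: acc = (9, 10) + (4, 1) = (3, 3)

3P = (3, 3)


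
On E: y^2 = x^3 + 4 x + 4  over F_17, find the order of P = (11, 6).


Compute successive multiples of P until we hit O:
  1P = (11, 6)
  2P = (16, 4)
  3P = (16, 13)
  4P = (11, 11)
  5P = O

ord(P) = 5


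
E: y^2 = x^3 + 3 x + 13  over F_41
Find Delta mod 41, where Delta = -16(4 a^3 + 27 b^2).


4 a^3 + 27 b^2 = 4*3^3 + 27*13^2 = 108 + 4563 = 4671
Delta = -16 * (4671) = -74736
Delta mod 41 = 7

Delta = 7 (mod 41)


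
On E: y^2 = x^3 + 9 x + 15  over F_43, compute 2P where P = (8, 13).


Doubling: s = (3 x1^2 + a) / (2 y1)
s = (3*8^2 + 9) / (2*13) mod 43 = 16
x3 = s^2 - 2 x1 mod 43 = 16^2 - 2*8 = 25
y3 = s (x1 - x3) - y1 mod 43 = 16 * (8 - 25) - 13 = 16

2P = (25, 16)


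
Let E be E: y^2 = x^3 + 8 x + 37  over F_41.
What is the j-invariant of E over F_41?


Delta = -16(4 a^3 + 27 b^2) mod 41 = 8
-1728 * (4 a)^3 = -1728 * (4*8)^3 mod 41 = 28
j = 28 * 8^(-1) mod 41 = 24

j = 24 (mod 41)


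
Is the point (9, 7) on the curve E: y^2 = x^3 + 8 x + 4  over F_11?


Check whether y^2 = x^3 + 8 x + 4 (mod 11) for (x, y) = (9, 7).
LHS: y^2 = 7^2 mod 11 = 5
RHS: x^3 + 8 x + 4 = 9^3 + 8*9 + 4 mod 11 = 2
LHS != RHS

No, not on the curve


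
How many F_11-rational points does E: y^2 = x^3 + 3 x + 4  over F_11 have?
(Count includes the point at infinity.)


For each x in F_11, count y with y^2 = x^3 + 3 x + 4 mod 11:
  x = 0: RHS = 4, y in [2, 9]  -> 2 point(s)
  x = 4: RHS = 3, y in [5, 6]  -> 2 point(s)
  x = 5: RHS = 1, y in [1, 10]  -> 2 point(s)
  x = 7: RHS = 5, y in [4, 7]  -> 2 point(s)
  x = 8: RHS = 1, y in [1, 10]  -> 2 point(s)
  x = 9: RHS = 1, y in [1, 10]  -> 2 point(s)
  x = 10: RHS = 0, y in [0]  -> 1 point(s)
Affine points: 13. Add the point at infinity: total = 14.

#E(F_11) = 14


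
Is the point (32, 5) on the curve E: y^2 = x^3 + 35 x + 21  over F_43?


Check whether y^2 = x^3 + 35 x + 21 (mod 43) for (x, y) = (32, 5).
LHS: y^2 = 5^2 mod 43 = 25
RHS: x^3 + 35 x + 21 = 32^3 + 35*32 + 21 mod 43 = 25
LHS = RHS

Yes, on the curve


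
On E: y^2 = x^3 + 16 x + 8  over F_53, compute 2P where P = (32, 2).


Doubling: s = (3 x1^2 + a) / (2 y1)
s = (3*32^2 + 16) / (2*2) mod 53 = 30
x3 = s^2 - 2 x1 mod 53 = 30^2 - 2*32 = 41
y3 = s (x1 - x3) - y1 mod 53 = 30 * (32 - 41) - 2 = 46

2P = (41, 46)


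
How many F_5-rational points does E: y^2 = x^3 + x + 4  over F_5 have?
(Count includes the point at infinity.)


For each x in F_5, count y with y^2 = x^3 + 1 x + 4 mod 5:
  x = 0: RHS = 4, y in [2, 3]  -> 2 point(s)
  x = 1: RHS = 1, y in [1, 4]  -> 2 point(s)
  x = 2: RHS = 4, y in [2, 3]  -> 2 point(s)
  x = 3: RHS = 4, y in [2, 3]  -> 2 point(s)
Affine points: 8. Add the point at infinity: total = 9.

#E(F_5) = 9


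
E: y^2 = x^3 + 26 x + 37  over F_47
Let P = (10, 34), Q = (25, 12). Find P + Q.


P != Q, so use the chord formula.
s = (y2 - y1) / (x2 - x1) = (25) / (15) mod 47 = 33
x3 = s^2 - x1 - x2 mod 47 = 33^2 - 10 - 25 = 20
y3 = s (x1 - x3) - y1 mod 47 = 33 * (10 - 20) - 34 = 12

P + Q = (20, 12)


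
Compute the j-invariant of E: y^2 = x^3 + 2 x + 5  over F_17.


Delta = -16(4 a^3 + 27 b^2) mod 17 = 10
-1728 * (4 a)^3 = -1728 * (4*2)^3 mod 17 = 12
j = 12 * 10^(-1) mod 17 = 8

j = 8 (mod 17)


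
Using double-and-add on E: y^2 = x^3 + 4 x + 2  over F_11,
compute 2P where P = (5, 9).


k = 2 = 10_2 (binary, LSB first: 01)
Double-and-add from P = (5, 9):
  bit 0 = 0: acc unchanged = O
  bit 1 = 1: acc = O + (4, 7) = (4, 7)

2P = (4, 7)


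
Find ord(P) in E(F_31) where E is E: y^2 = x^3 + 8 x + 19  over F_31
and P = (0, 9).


Compute successive multiples of P until we hit O:
  1P = (0, 9)
  2P = (9, 18)
  3P = (23, 30)
  4P = (27, 27)
  5P = (1, 11)
  6P = (3, 16)
  7P = (30, 14)
  8P = (26, 28)
  ... (continuing to 23P)
  23P = O

ord(P) = 23


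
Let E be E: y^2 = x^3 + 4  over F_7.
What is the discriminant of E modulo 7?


4 a^3 + 27 b^2 = 4*0^3 + 27*4^2 = 0 + 432 = 432
Delta = -16 * (432) = -6912
Delta mod 7 = 4

Delta = 4 (mod 7)


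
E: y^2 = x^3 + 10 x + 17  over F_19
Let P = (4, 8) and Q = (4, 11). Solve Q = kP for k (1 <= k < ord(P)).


Enumerate multiples of P until we hit Q = (4, 11):
  1P = (4, 8)
  2P = (9, 0)
  3P = (4, 11)
Match found at i = 3.

k = 3


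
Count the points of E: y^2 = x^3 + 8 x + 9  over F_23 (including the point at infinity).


For each x in F_23, count y with y^2 = x^3 + 8 x + 9 mod 23:
  x = 0: RHS = 9, y in [3, 20]  -> 2 point(s)
  x = 1: RHS = 18, y in [8, 15]  -> 2 point(s)
  x = 4: RHS = 13, y in [6, 17]  -> 2 point(s)
  x = 5: RHS = 13, y in [6, 17]  -> 2 point(s)
  x = 10: RHS = 8, y in [10, 13]  -> 2 point(s)
  x = 11: RHS = 2, y in [5, 18]  -> 2 point(s)
  x = 12: RHS = 16, y in [4, 19]  -> 2 point(s)
  x = 14: RHS = 13, y in [6, 17]  -> 2 point(s)
  x = 15: RHS = 8, y in [10, 13]  -> 2 point(s)
  x = 16: RHS = 1, y in [1, 22]  -> 2 point(s)
  x = 20: RHS = 4, y in [2, 21]  -> 2 point(s)
  x = 21: RHS = 8, y in [10, 13]  -> 2 point(s)
  x = 22: RHS = 0, y in [0]  -> 1 point(s)
Affine points: 25. Add the point at infinity: total = 26.

#E(F_23) = 26


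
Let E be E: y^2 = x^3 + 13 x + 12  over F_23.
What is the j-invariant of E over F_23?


Delta = -16(4 a^3 + 27 b^2) mod 23 = 21
-1728 * (4 a)^3 = -1728 * (4*13)^3 mod 23 = 19
j = 19 * 21^(-1) mod 23 = 2

j = 2 (mod 23)


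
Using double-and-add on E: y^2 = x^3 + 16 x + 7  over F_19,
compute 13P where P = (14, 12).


k = 13 = 1101_2 (binary, LSB first: 1011)
Double-and-add from P = (14, 12):
  bit 0 = 1: acc = O + (14, 12) = (14, 12)
  bit 1 = 0: acc unchanged = (14, 12)
  bit 2 = 1: acc = (14, 12) + (1, 9) = (9, 14)
  bit 3 = 1: acc = (9, 14) + (17, 10) = (17, 9)

13P = (17, 9)


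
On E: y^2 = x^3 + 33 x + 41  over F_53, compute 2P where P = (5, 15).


Doubling: s = (3 x1^2 + a) / (2 y1)
s = (3*5^2 + 33) / (2*15) mod 53 = 46
x3 = s^2 - 2 x1 mod 53 = 46^2 - 2*5 = 39
y3 = s (x1 - x3) - y1 mod 53 = 46 * (5 - 39) - 15 = 11

2P = (39, 11)


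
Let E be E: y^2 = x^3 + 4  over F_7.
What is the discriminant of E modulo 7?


4 a^3 + 27 b^2 = 4*0^3 + 27*4^2 = 0 + 432 = 432
Delta = -16 * (432) = -6912
Delta mod 7 = 4

Delta = 4 (mod 7)


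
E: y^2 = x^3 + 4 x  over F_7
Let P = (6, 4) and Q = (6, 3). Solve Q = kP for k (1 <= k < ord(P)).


Enumerate multiples of P until we hit Q = (6, 3):
  1P = (6, 4)
  2P = (2, 3)
  3P = (3, 2)
  4P = (0, 0)
  5P = (3, 5)
  6P = (2, 4)
  7P = (6, 3)
Match found at i = 7.

k = 7


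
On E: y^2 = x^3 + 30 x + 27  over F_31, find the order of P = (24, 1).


Compute successive multiples of P until we hit O:
  1P = (24, 1)
  2P = (11, 18)
  3P = (10, 26)
  4P = (13, 17)
  5P = (12, 21)
  6P = (15, 15)
  7P = (17, 26)
  8P = (23, 22)
  ... (continuing to 34P)
  34P = O

ord(P) = 34


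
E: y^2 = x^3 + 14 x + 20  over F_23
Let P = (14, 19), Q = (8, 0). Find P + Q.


P != Q, so use the chord formula.
s = (y2 - y1) / (x2 - x1) = (4) / (17) mod 23 = 7
x3 = s^2 - x1 - x2 mod 23 = 7^2 - 14 - 8 = 4
y3 = s (x1 - x3) - y1 mod 23 = 7 * (14 - 4) - 19 = 5

P + Q = (4, 5)


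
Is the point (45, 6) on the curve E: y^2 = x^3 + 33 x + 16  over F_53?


Check whether y^2 = x^3 + 33 x + 16 (mod 53) for (x, y) = (45, 6).
LHS: y^2 = 6^2 mod 53 = 36
RHS: x^3 + 33 x + 16 = 45^3 + 33*45 + 16 mod 53 = 35
LHS != RHS

No, not on the curve


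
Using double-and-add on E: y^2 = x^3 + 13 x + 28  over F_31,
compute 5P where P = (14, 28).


k = 5 = 101_2 (binary, LSB first: 101)
Double-and-add from P = (14, 28):
  bit 0 = 1: acc = O + (14, 28) = (14, 28)
  bit 1 = 0: acc unchanged = (14, 28)
  bit 2 = 1: acc = (14, 28) + (2, 0) = (17, 27)

5P = (17, 27)


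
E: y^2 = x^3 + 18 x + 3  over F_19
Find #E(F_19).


For each x in F_19, count y with y^2 = x^3 + 18 x + 3 mod 19:
  x = 2: RHS = 9, y in [3, 16]  -> 2 point(s)
  x = 4: RHS = 6, y in [5, 14]  -> 2 point(s)
  x = 5: RHS = 9, y in [3, 16]  -> 2 point(s)
  x = 6: RHS = 4, y in [2, 17]  -> 2 point(s)
  x = 7: RHS = 16, y in [4, 15]  -> 2 point(s)
  x = 9: RHS = 1, y in [1, 18]  -> 2 point(s)
  x = 10: RHS = 5, y in [9, 10]  -> 2 point(s)
  x = 12: RHS = 9, y in [3, 16]  -> 2 point(s)
  x = 14: RHS = 16, y in [4, 15]  -> 2 point(s)
  x = 15: RHS = 0, y in [0]  -> 1 point(s)
  x = 16: RHS = 17, y in [6, 13]  -> 2 point(s)
  x = 17: RHS = 16, y in [4, 15]  -> 2 point(s)
Affine points: 23. Add the point at infinity: total = 24.

#E(F_19) = 24


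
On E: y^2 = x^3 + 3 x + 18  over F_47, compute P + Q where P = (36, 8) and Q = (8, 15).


P != Q, so use the chord formula.
s = (y2 - y1) / (x2 - x1) = (7) / (19) mod 47 = 35
x3 = s^2 - x1 - x2 mod 47 = 35^2 - 36 - 8 = 6
y3 = s (x1 - x3) - y1 mod 47 = 35 * (36 - 6) - 8 = 8

P + Q = (6, 8)


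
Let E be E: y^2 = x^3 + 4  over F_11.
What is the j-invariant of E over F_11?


Delta = -16(4 a^3 + 27 b^2) mod 11 = 7
-1728 * (4 a)^3 = -1728 * (4*0)^3 mod 11 = 0
j = 0 * 7^(-1) mod 11 = 0

j = 0 (mod 11)


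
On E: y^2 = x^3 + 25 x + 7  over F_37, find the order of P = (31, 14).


Compute successive multiples of P until we hit O:
  1P = (31, 14)
  2P = (23, 24)
  3P = (10, 6)
  4P = (24, 1)
  5P = (30, 9)
  6P = (1, 25)
  7P = (12, 0)
  8P = (1, 12)
  ... (continuing to 14P)
  14P = O

ord(P) = 14


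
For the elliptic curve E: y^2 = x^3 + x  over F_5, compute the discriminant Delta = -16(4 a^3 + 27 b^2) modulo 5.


4 a^3 + 27 b^2 = 4*1^3 + 27*0^2 = 4 + 0 = 4
Delta = -16 * (4) = -64
Delta mod 5 = 1

Delta = 1 (mod 5)


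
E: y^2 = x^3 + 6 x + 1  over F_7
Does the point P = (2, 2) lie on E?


Check whether y^2 = x^3 + 6 x + 1 (mod 7) for (x, y) = (2, 2).
LHS: y^2 = 2^2 mod 7 = 4
RHS: x^3 + 6 x + 1 = 2^3 + 6*2 + 1 mod 7 = 0
LHS != RHS

No, not on the curve


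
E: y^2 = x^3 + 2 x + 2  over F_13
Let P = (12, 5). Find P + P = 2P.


Doubling: s = (3 x1^2 + a) / (2 y1)
s = (3*12^2 + 2) / (2*5) mod 13 = 7
x3 = s^2 - 2 x1 mod 13 = 7^2 - 2*12 = 12
y3 = s (x1 - x3) - y1 mod 13 = 7 * (12 - 12) - 5 = 8

2P = (12, 8)


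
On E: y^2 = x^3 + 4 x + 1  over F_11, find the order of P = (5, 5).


Compute successive multiples of P until we hit O:
  1P = (5, 5)
  2P = (5, 6)
  3P = O

ord(P) = 3


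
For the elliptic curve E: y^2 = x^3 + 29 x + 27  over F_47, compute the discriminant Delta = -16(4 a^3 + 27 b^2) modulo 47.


4 a^3 + 27 b^2 = 4*29^3 + 27*27^2 = 97556 + 19683 = 117239
Delta = -16 * (117239) = -1875824
Delta mod 47 = 40

Delta = 40 (mod 47)


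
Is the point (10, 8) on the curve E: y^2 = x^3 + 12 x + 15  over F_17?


Check whether y^2 = x^3 + 12 x + 15 (mod 17) for (x, y) = (10, 8).
LHS: y^2 = 8^2 mod 17 = 13
RHS: x^3 + 12 x + 15 = 10^3 + 12*10 + 15 mod 17 = 13
LHS = RHS

Yes, on the curve


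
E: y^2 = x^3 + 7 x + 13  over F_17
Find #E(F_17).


For each x in F_17, count y with y^2 = x^3 + 7 x + 13 mod 17:
  x = 0: RHS = 13, y in [8, 9]  -> 2 point(s)
  x = 1: RHS = 4, y in [2, 15]  -> 2 point(s)
  x = 2: RHS = 1, y in [1, 16]  -> 2 point(s)
  x = 6: RHS = 16, y in [4, 13]  -> 2 point(s)
  x = 14: RHS = 16, y in [4, 13]  -> 2 point(s)
  x = 15: RHS = 8, y in [5, 12]  -> 2 point(s)
Affine points: 12. Add the point at infinity: total = 13.

#E(F_17) = 13


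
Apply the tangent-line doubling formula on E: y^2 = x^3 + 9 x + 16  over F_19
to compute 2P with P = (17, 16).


Doubling: s = (3 x1^2 + a) / (2 y1)
s = (3*17^2 + 9) / (2*16) mod 19 = 6
x3 = s^2 - 2 x1 mod 19 = 6^2 - 2*17 = 2
y3 = s (x1 - x3) - y1 mod 19 = 6 * (17 - 2) - 16 = 17

2P = (2, 17)


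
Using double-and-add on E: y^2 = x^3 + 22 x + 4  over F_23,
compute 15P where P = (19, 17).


k = 15 = 1111_2 (binary, LSB first: 1111)
Double-and-add from P = (19, 17):
  bit 0 = 1: acc = O + (19, 17) = (19, 17)
  bit 1 = 1: acc = (19, 17) + (12, 15) = (1, 21)
  bit 2 = 1: acc = (1, 21) + (11, 17) = (13, 16)
  bit 3 = 1: acc = (13, 16) + (7, 8) = (15, 12)

15P = (15, 12)


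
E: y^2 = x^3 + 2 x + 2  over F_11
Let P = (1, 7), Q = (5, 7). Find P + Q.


P != Q, so use the chord formula.
s = (y2 - y1) / (x2 - x1) = (0) / (4) mod 11 = 0
x3 = s^2 - x1 - x2 mod 11 = 0^2 - 1 - 5 = 5
y3 = s (x1 - x3) - y1 mod 11 = 0 * (1 - 5) - 7 = 4

P + Q = (5, 4)


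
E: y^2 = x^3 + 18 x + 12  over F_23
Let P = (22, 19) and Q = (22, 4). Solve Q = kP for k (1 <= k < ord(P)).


Enumerate multiples of P until we hit Q = (22, 4):
  1P = (22, 19)
  2P = (15, 0)
  3P = (22, 4)
Match found at i = 3.

k = 3


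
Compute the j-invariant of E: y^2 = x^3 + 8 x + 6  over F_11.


Delta = -16(4 a^3 + 27 b^2) mod 11 = 3
-1728 * (4 a)^3 = -1728 * (4*8)^3 mod 11 = 1
j = 1 * 3^(-1) mod 11 = 4

j = 4 (mod 11)


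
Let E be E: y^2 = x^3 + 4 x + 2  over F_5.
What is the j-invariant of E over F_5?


Delta = -16(4 a^3 + 27 b^2) mod 5 = 1
-1728 * (4 a)^3 = -1728 * (4*4)^3 mod 5 = 2
j = 2 * 1^(-1) mod 5 = 2

j = 2 (mod 5)


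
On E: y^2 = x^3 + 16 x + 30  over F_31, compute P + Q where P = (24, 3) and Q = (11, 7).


P != Q, so use the chord formula.
s = (y2 - y1) / (x2 - x1) = (4) / (18) mod 31 = 14
x3 = s^2 - x1 - x2 mod 31 = 14^2 - 24 - 11 = 6
y3 = s (x1 - x3) - y1 mod 31 = 14 * (24 - 6) - 3 = 1

P + Q = (6, 1)


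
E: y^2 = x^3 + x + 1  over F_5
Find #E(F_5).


For each x in F_5, count y with y^2 = x^3 + 1 x + 1 mod 5:
  x = 0: RHS = 1, y in [1, 4]  -> 2 point(s)
  x = 2: RHS = 1, y in [1, 4]  -> 2 point(s)
  x = 3: RHS = 1, y in [1, 4]  -> 2 point(s)
  x = 4: RHS = 4, y in [2, 3]  -> 2 point(s)
Affine points: 8. Add the point at infinity: total = 9.

#E(F_5) = 9


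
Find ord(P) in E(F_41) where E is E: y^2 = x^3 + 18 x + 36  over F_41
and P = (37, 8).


Compute successive multiples of P until we hit O:
  1P = (37, 8)
  2P = (9, 5)
  3P = (5, 13)
  4P = (15, 27)
  5P = (31, 39)
  6P = (35, 9)
  7P = (0, 35)
  8P = (6, 27)
  ... (continuing to 51P)
  51P = O

ord(P) = 51


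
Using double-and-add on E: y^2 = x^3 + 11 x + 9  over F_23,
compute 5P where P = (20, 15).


k = 5 = 101_2 (binary, LSB first: 101)
Double-and-add from P = (20, 15):
  bit 0 = 1: acc = O + (20, 15) = (20, 15)
  bit 1 = 0: acc unchanged = (20, 15)
  bit 2 = 1: acc = (20, 15) + (12, 11) = (20, 8)

5P = (20, 8)


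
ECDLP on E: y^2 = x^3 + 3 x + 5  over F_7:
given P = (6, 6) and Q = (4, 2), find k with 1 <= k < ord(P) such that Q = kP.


Enumerate multiples of P until we hit Q = (4, 2):
  1P = (6, 6)
  2P = (4, 2)
Match found at i = 2.

k = 2


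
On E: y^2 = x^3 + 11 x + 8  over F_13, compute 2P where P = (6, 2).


Doubling: s = (3 x1^2 + a) / (2 y1)
s = (3*6^2 + 11) / (2*2) mod 13 = 7
x3 = s^2 - 2 x1 mod 13 = 7^2 - 2*6 = 11
y3 = s (x1 - x3) - y1 mod 13 = 7 * (6 - 11) - 2 = 2

2P = (11, 2)


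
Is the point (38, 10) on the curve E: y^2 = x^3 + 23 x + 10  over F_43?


Check whether y^2 = x^3 + 23 x + 10 (mod 43) for (x, y) = (38, 10).
LHS: y^2 = 10^2 mod 43 = 14
RHS: x^3 + 23 x + 10 = 38^3 + 23*38 + 10 mod 43 = 28
LHS != RHS

No, not on the curve


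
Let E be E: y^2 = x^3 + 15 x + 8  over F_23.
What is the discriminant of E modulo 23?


4 a^3 + 27 b^2 = 4*15^3 + 27*8^2 = 13500 + 1728 = 15228
Delta = -16 * (15228) = -243648
Delta mod 23 = 14

Delta = 14 (mod 23)


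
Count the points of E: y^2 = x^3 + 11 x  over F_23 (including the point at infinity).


For each x in F_23, count y with y^2 = x^3 + 11 x + 0 mod 23:
  x = 0: RHS = 0, y in [0]  -> 1 point(s)
  x = 1: RHS = 12, y in [9, 14]  -> 2 point(s)
  x = 4: RHS = 16, y in [4, 19]  -> 2 point(s)
  x = 6: RHS = 6, y in [11, 12]  -> 2 point(s)
  x = 7: RHS = 6, y in [11, 12]  -> 2 point(s)
  x = 8: RHS = 2, y in [5, 18]  -> 2 point(s)
  x = 9: RHS = 0, y in [0]  -> 1 point(s)
  x = 10: RHS = 6, y in [11, 12]  -> 2 point(s)
  x = 11: RHS = 3, y in [7, 16]  -> 2 point(s)
  x = 14: RHS = 0, y in [0]  -> 1 point(s)
  x = 18: RHS = 4, y in [2, 21]  -> 2 point(s)
  x = 20: RHS = 9, y in [3, 20]  -> 2 point(s)
  x = 21: RHS = 16, y in [4, 19]  -> 2 point(s)
Affine points: 23. Add the point at infinity: total = 24.

#E(F_23) = 24


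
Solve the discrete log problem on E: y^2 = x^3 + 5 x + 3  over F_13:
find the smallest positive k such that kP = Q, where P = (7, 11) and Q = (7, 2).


Enumerate multiples of P until we hit Q = (7, 2):
  1P = (7, 11)
  2P = (0, 9)
  3P = (9, 7)
  4P = (1, 3)
  5P = (1, 10)
  6P = (9, 6)
  7P = (0, 4)
  8P = (7, 2)
Match found at i = 8.

k = 8


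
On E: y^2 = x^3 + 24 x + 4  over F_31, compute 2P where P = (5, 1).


Doubling: s = (3 x1^2 + a) / (2 y1)
s = (3*5^2 + 24) / (2*1) mod 31 = 3
x3 = s^2 - 2 x1 mod 31 = 3^2 - 2*5 = 30
y3 = s (x1 - x3) - y1 mod 31 = 3 * (5 - 30) - 1 = 17

2P = (30, 17)


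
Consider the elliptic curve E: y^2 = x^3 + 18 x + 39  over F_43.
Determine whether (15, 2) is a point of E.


Check whether y^2 = x^3 + 18 x + 39 (mod 43) for (x, y) = (15, 2).
LHS: y^2 = 2^2 mod 43 = 4
RHS: x^3 + 18 x + 39 = 15^3 + 18*15 + 39 mod 43 = 29
LHS != RHS

No, not on the curve


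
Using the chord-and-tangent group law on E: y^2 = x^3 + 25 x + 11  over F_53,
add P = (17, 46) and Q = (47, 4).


P != Q, so use the chord formula.
s = (y2 - y1) / (x2 - x1) = (11) / (30) mod 53 = 41
x3 = s^2 - x1 - x2 mod 53 = 41^2 - 17 - 47 = 27
y3 = s (x1 - x3) - y1 mod 53 = 41 * (17 - 27) - 46 = 21

P + Q = (27, 21)


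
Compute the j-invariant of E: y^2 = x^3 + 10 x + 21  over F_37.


Delta = -16(4 a^3 + 27 b^2) mod 37 = 11
-1728 * (4 a)^3 = -1728 * (4*10)^3 mod 37 = 1
j = 1 * 11^(-1) mod 37 = 27

j = 27 (mod 37)


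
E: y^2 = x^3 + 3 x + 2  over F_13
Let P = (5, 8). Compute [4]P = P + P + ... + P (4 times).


k = 4 = 100_2 (binary, LSB first: 001)
Double-and-add from P = (5, 8):
  bit 0 = 0: acc unchanged = O
  bit 1 = 0: acc unchanged = O
  bit 2 = 1: acc = O + (3, 8) = (3, 8)

4P = (3, 8)


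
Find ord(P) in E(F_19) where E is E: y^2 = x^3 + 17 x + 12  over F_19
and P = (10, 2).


Compute successive multiples of P until we hit O:
  1P = (10, 2)
  2P = (6, 11)
  3P = (14, 7)
  4P = (12, 5)
  5P = (4, 7)
  6P = (2, 4)
  7P = (13, 13)
  8P = (1, 12)
  ... (continuing to 19P)
  19P = O

ord(P) = 19


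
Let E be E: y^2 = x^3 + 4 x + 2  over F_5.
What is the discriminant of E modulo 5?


4 a^3 + 27 b^2 = 4*4^3 + 27*2^2 = 256 + 108 = 364
Delta = -16 * (364) = -5824
Delta mod 5 = 1

Delta = 1 (mod 5)


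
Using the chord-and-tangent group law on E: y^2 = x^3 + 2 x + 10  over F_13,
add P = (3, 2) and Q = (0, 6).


P != Q, so use the chord formula.
s = (y2 - y1) / (x2 - x1) = (4) / (10) mod 13 = 3
x3 = s^2 - x1 - x2 mod 13 = 3^2 - 3 - 0 = 6
y3 = s (x1 - x3) - y1 mod 13 = 3 * (3 - 6) - 2 = 2

P + Q = (6, 2)


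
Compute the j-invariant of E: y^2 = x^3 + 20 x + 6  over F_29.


Delta = -16(4 a^3 + 27 b^2) mod 29 = 16
-1728 * (4 a)^3 = -1728 * (4*20)^3 mod 29 = 2
j = 2 * 16^(-1) mod 29 = 11

j = 11 (mod 29)


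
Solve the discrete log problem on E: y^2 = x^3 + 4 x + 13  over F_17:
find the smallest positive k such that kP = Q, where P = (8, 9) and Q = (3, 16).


Enumerate multiples of P until we hit Q = (3, 16):
  1P = (8, 9)
  2P = (14, 5)
  3P = (3, 16)
Match found at i = 3.

k = 3


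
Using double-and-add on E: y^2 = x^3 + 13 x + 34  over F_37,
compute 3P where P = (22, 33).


k = 3 = 11_2 (binary, LSB first: 11)
Double-and-add from P = (22, 33):
  bit 0 = 1: acc = O + (22, 33) = (22, 33)
  bit 1 = 1: acc = (22, 33) + (26, 15) = (0, 16)

3P = (0, 16)


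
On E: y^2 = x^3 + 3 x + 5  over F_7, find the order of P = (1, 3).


Compute successive multiples of P until we hit O:
  1P = (1, 3)
  2P = (6, 6)
  3P = (4, 5)
  4P = (4, 2)
  5P = (6, 1)
  6P = (1, 4)
  7P = O

ord(P) = 7


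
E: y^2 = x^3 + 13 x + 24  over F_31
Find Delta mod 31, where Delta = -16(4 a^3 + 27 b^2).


4 a^3 + 27 b^2 = 4*13^3 + 27*24^2 = 8788 + 15552 = 24340
Delta = -16 * (24340) = -389440
Delta mod 31 = 13

Delta = 13 (mod 31)


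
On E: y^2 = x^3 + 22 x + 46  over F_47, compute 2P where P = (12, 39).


Doubling: s = (3 x1^2 + a) / (2 y1)
s = (3*12^2 + 22) / (2*39) mod 47 = 1
x3 = s^2 - 2 x1 mod 47 = 1^2 - 2*12 = 24
y3 = s (x1 - x3) - y1 mod 47 = 1 * (12 - 24) - 39 = 43

2P = (24, 43)


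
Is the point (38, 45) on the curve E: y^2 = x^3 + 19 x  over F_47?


Check whether y^2 = x^3 + 19 x + 0 (mod 47) for (x, y) = (38, 45).
LHS: y^2 = 45^2 mod 47 = 4
RHS: x^3 + 19 x + 0 = 38^3 + 19*38 + 0 mod 47 = 40
LHS != RHS

No, not on the curve


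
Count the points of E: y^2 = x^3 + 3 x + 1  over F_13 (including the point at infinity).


For each x in F_13, count y with y^2 = x^3 + 3 x + 1 mod 13:
  x = 0: RHS = 1, y in [1, 12]  -> 2 point(s)
  x = 4: RHS = 12, y in [5, 8]  -> 2 point(s)
  x = 6: RHS = 1, y in [1, 12]  -> 2 point(s)
  x = 7: RHS = 1, y in [1, 12]  -> 2 point(s)
  x = 8: RHS = 4, y in [2, 11]  -> 2 point(s)
  x = 9: RHS = 3, y in [4, 9]  -> 2 point(s)
  x = 10: RHS = 4, y in [2, 11]  -> 2 point(s)
  x = 11: RHS = 0, y in [0]  -> 1 point(s)
  x = 12: RHS = 10, y in [6, 7]  -> 2 point(s)
Affine points: 17. Add the point at infinity: total = 18.

#E(F_13) = 18


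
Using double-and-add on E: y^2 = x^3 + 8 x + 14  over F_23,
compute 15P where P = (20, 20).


k = 15 = 1111_2 (binary, LSB first: 1111)
Double-and-add from P = (20, 20):
  bit 0 = 1: acc = O + (20, 20) = (20, 20)
  bit 1 = 1: acc = (20, 20) + (10, 6) = (6, 18)
  bit 2 = 1: acc = (6, 18) + (5, 15) = (21, 6)
  bit 3 = 1: acc = (21, 6) + (17, 7) = (21, 17)

15P = (21, 17)


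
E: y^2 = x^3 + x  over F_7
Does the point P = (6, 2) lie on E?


Check whether y^2 = x^3 + 1 x + 0 (mod 7) for (x, y) = (6, 2).
LHS: y^2 = 2^2 mod 7 = 4
RHS: x^3 + 1 x + 0 = 6^3 + 1*6 + 0 mod 7 = 5
LHS != RHS

No, not on the curve


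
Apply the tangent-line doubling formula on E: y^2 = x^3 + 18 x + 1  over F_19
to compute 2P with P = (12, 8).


Doubling: s = (3 x1^2 + a) / (2 y1)
s = (3*12^2 + 18) / (2*8) mod 19 = 2
x3 = s^2 - 2 x1 mod 19 = 2^2 - 2*12 = 18
y3 = s (x1 - x3) - y1 mod 19 = 2 * (12 - 18) - 8 = 18

2P = (18, 18)


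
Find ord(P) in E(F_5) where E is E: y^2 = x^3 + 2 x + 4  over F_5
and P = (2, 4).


Compute successive multiples of P until we hit O:
  1P = (2, 4)
  2P = (0, 2)
  3P = (4, 4)
  4P = (4, 1)
  5P = (0, 3)
  6P = (2, 1)
  7P = O

ord(P) = 7


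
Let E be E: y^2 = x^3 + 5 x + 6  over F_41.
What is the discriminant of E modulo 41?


4 a^3 + 27 b^2 = 4*5^3 + 27*6^2 = 500 + 972 = 1472
Delta = -16 * (1472) = -23552
Delta mod 41 = 23

Delta = 23 (mod 41)


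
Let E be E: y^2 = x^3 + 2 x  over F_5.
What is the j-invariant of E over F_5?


Delta = -16(4 a^3 + 27 b^2) mod 5 = 3
-1728 * (4 a)^3 = -1728 * (4*2)^3 mod 5 = 4
j = 4 * 3^(-1) mod 5 = 3

j = 3 (mod 5)


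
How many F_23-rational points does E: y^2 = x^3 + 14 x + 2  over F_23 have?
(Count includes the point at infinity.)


For each x in F_23, count y with y^2 = x^3 + 14 x + 2 mod 23:
  x = 0: RHS = 2, y in [5, 18]  -> 2 point(s)
  x = 3: RHS = 2, y in [5, 18]  -> 2 point(s)
  x = 5: RHS = 13, y in [6, 17]  -> 2 point(s)
  x = 6: RHS = 3, y in [7, 16]  -> 2 point(s)
  x = 7: RHS = 6, y in [11, 12]  -> 2 point(s)
  x = 9: RHS = 6, y in [11, 12]  -> 2 point(s)
  x = 12: RHS = 12, y in [9, 14]  -> 2 point(s)
  x = 13: RHS = 12, y in [9, 14]  -> 2 point(s)
  x = 17: RHS = 1, y in [1, 22]  -> 2 point(s)
  x = 20: RHS = 2, y in [5, 18]  -> 2 point(s)
  x = 21: RHS = 12, y in [9, 14]  -> 2 point(s)
Affine points: 22. Add the point at infinity: total = 23.

#E(F_23) = 23


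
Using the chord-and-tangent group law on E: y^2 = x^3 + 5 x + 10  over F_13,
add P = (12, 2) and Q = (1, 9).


P != Q, so use the chord formula.
s = (y2 - y1) / (x2 - x1) = (7) / (2) mod 13 = 10
x3 = s^2 - x1 - x2 mod 13 = 10^2 - 12 - 1 = 9
y3 = s (x1 - x3) - y1 mod 13 = 10 * (12 - 9) - 2 = 2

P + Q = (9, 2)


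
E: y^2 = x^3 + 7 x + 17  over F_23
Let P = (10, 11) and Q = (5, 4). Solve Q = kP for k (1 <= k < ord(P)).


Enumerate multiples of P until we hit Q = (5, 4):
  1P = (10, 11)
  2P = (21, 8)
  3P = (5, 19)
  4P = (17, 14)
  5P = (22, 20)
  6P = (16, 19)
  7P = (9, 21)
  8P = (12, 9)
  9P = (2, 4)
  10P = (15, 22)
  11P = (1, 18)
  12P = (18, 8)
  13P = (7, 8)
  14P = (7, 15)
  15P = (18, 15)
  16P = (1, 5)
  17P = (15, 1)
  18P = (2, 19)
  19P = (12, 14)
  20P = (9, 2)
  21P = (16, 4)
  22P = (22, 3)
  23P = (17, 9)
  24P = (5, 4)
Match found at i = 24.

k = 24


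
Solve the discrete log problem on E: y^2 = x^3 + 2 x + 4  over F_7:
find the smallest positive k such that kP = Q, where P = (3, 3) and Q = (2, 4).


Enumerate multiples of P until we hit Q = (2, 4):
  1P = (3, 3)
  2P = (2, 3)
  3P = (2, 4)
Match found at i = 3.

k = 3


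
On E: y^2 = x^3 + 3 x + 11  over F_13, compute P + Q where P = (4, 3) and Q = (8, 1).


P != Q, so use the chord formula.
s = (y2 - y1) / (x2 - x1) = (11) / (4) mod 13 = 6
x3 = s^2 - x1 - x2 mod 13 = 6^2 - 4 - 8 = 11
y3 = s (x1 - x3) - y1 mod 13 = 6 * (4 - 11) - 3 = 7

P + Q = (11, 7)


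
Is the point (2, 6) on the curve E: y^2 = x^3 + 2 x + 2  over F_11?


Check whether y^2 = x^3 + 2 x + 2 (mod 11) for (x, y) = (2, 6).
LHS: y^2 = 6^2 mod 11 = 3
RHS: x^3 + 2 x + 2 = 2^3 + 2*2 + 2 mod 11 = 3
LHS = RHS

Yes, on the curve


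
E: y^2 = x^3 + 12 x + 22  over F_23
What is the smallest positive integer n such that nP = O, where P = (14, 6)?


Compute successive multiples of P until we hit O:
  1P = (14, 6)
  2P = (11, 6)
  3P = (21, 17)
  4P = (13, 12)
  5P = (9, 10)
  6P = (8, 3)
  7P = (7, 9)
  8P = (5, 0)
  ... (continuing to 16P)
  16P = O

ord(P) = 16


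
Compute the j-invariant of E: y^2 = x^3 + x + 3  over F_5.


Delta = -16(4 a^3 + 27 b^2) mod 5 = 3
-1728 * (4 a)^3 = -1728 * (4*1)^3 mod 5 = 3
j = 3 * 3^(-1) mod 5 = 1

j = 1 (mod 5)


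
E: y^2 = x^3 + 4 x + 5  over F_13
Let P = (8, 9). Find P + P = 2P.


Doubling: s = (3 x1^2 + a) / (2 y1)
s = (3*8^2 + 4) / (2*9) mod 13 = 8
x3 = s^2 - 2 x1 mod 13 = 8^2 - 2*8 = 9
y3 = s (x1 - x3) - y1 mod 13 = 8 * (8 - 9) - 9 = 9

2P = (9, 9)


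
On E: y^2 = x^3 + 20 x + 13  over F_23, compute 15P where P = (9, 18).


k = 15 = 1111_2 (binary, LSB first: 1111)
Double-and-add from P = (9, 18):
  bit 0 = 1: acc = O + (9, 18) = (9, 18)
  bit 1 = 1: acc = (9, 18) + (6, 2) = (16, 6)
  bit 2 = 1: acc = (16, 6) + (0, 6) = (7, 17)
  bit 3 = 1: acc = (7, 17) + (13, 3) = (11, 0)

15P = (11, 0)


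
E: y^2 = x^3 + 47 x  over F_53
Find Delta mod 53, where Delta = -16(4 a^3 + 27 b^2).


4 a^3 + 27 b^2 = 4*47^3 + 27*0^2 = 415292 + 0 = 415292
Delta = -16 * (415292) = -6644672
Delta mod 53 = 44

Delta = 44 (mod 53)


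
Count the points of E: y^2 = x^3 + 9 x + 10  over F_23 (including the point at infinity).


For each x in F_23, count y with y^2 = x^3 + 9 x + 10 mod 23:
  x = 2: RHS = 13, y in [6, 17]  -> 2 point(s)
  x = 3: RHS = 18, y in [8, 15]  -> 2 point(s)
  x = 4: RHS = 18, y in [8, 15]  -> 2 point(s)
  x = 6: RHS = 4, y in [2, 21]  -> 2 point(s)
  x = 7: RHS = 2, y in [5, 18]  -> 2 point(s)
  x = 12: RHS = 6, y in [11, 12]  -> 2 point(s)
  x = 13: RHS = 1, y in [1, 22]  -> 2 point(s)
  x = 15: RHS = 1, y in [1, 22]  -> 2 point(s)
  x = 16: RHS = 18, y in [8, 15]  -> 2 point(s)
  x = 17: RHS = 16, y in [4, 19]  -> 2 point(s)
  x = 18: RHS = 1, y in [1, 22]  -> 2 point(s)
  x = 19: RHS = 2, y in [5, 18]  -> 2 point(s)
  x = 20: RHS = 2, y in [5, 18]  -> 2 point(s)
  x = 22: RHS = 0, y in [0]  -> 1 point(s)
Affine points: 27. Add the point at infinity: total = 28.

#E(F_23) = 28


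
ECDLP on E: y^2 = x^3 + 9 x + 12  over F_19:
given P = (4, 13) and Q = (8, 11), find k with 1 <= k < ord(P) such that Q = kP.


Enumerate multiples of P until we hit Q = (8, 11):
  1P = (4, 13)
  2P = (11, 6)
  3P = (5, 7)
  4P = (8, 11)
Match found at i = 4.

k = 4


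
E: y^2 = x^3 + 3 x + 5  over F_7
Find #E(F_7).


For each x in F_7, count y with y^2 = x^3 + 3 x + 5 mod 7:
  x = 1: RHS = 2, y in [3, 4]  -> 2 point(s)
  x = 4: RHS = 4, y in [2, 5]  -> 2 point(s)
  x = 6: RHS = 1, y in [1, 6]  -> 2 point(s)
Affine points: 6. Add the point at infinity: total = 7.

#E(F_7) = 7


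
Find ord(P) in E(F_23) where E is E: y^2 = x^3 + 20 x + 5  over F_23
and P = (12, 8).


Compute successive multiples of P until we hit O:
  1P = (12, 8)
  2P = (5, 0)
  3P = (12, 15)
  4P = O

ord(P) = 4


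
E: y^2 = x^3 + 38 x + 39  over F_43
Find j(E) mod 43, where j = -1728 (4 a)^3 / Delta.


Delta = -16(4 a^3 + 27 b^2) mod 43 = 13
-1728 * (4 a)^3 = -1728 * (4*38)^3 mod 43 = 16
j = 16 * 13^(-1) mod 43 = 31

j = 31 (mod 43)


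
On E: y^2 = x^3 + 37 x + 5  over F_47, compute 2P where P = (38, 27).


Doubling: s = (3 x1^2 + a) / (2 y1)
s = (3*38^2 + 37) / (2*27) mod 47 = 40
x3 = s^2 - 2 x1 mod 47 = 40^2 - 2*38 = 20
y3 = s (x1 - x3) - y1 mod 47 = 40 * (38 - 20) - 27 = 35

2P = (20, 35)


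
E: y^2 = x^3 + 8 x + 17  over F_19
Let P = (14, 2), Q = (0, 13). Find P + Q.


P != Q, so use the chord formula.
s = (y2 - y1) / (x2 - x1) = (11) / (5) mod 19 = 6
x3 = s^2 - x1 - x2 mod 19 = 6^2 - 14 - 0 = 3
y3 = s (x1 - x3) - y1 mod 19 = 6 * (14 - 3) - 2 = 7

P + Q = (3, 7)


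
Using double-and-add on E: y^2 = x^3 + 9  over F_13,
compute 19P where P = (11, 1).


k = 19 = 10011_2 (binary, LSB first: 11001)
Double-and-add from P = (11, 1):
  bit 0 = 1: acc = O + (11, 1) = (11, 1)
  bit 1 = 1: acc = (11, 1) + (1, 7) = (5, 11)
  bit 2 = 0: acc unchanged = (5, 11)
  bit 3 = 0: acc unchanged = (5, 11)
  bit 4 = 1: acc = (5, 11) + (8, 1) = (1, 6)

19P = (1, 6)


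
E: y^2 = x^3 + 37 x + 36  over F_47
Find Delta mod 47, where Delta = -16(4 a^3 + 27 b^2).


4 a^3 + 27 b^2 = 4*37^3 + 27*36^2 = 202612 + 34992 = 237604
Delta = -16 * (237604) = -3801664
Delta mod 47 = 25

Delta = 25 (mod 47)


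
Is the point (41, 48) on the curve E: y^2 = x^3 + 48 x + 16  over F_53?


Check whether y^2 = x^3 + 48 x + 16 (mod 53) for (x, y) = (41, 48).
LHS: y^2 = 48^2 mod 53 = 25
RHS: x^3 + 48 x + 16 = 41^3 + 48*41 + 16 mod 53 = 44
LHS != RHS

No, not on the curve


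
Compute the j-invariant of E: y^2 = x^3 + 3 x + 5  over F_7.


Delta = -16(4 a^3 + 27 b^2) mod 7 = 2
-1728 * (4 a)^3 = -1728 * (4*3)^3 mod 7 = 6
j = 6 * 2^(-1) mod 7 = 3

j = 3 (mod 7)


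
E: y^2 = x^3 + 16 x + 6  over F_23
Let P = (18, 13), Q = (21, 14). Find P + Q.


P != Q, so use the chord formula.
s = (y2 - y1) / (x2 - x1) = (1) / (3) mod 23 = 8
x3 = s^2 - x1 - x2 mod 23 = 8^2 - 18 - 21 = 2
y3 = s (x1 - x3) - y1 mod 23 = 8 * (18 - 2) - 13 = 0

P + Q = (2, 0)


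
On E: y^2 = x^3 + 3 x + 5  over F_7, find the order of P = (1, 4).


Compute successive multiples of P until we hit O:
  1P = (1, 4)
  2P = (6, 1)
  3P = (4, 2)
  4P = (4, 5)
  5P = (6, 6)
  6P = (1, 3)
  7P = O

ord(P) = 7


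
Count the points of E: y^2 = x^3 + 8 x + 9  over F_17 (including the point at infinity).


For each x in F_17, count y with y^2 = x^3 + 8 x + 9 mod 17:
  x = 0: RHS = 9, y in [3, 14]  -> 2 point(s)
  x = 1: RHS = 1, y in [1, 16]  -> 2 point(s)
  x = 2: RHS = 16, y in [4, 13]  -> 2 point(s)
  x = 3: RHS = 9, y in [3, 14]  -> 2 point(s)
  x = 5: RHS = 4, y in [2, 15]  -> 2 point(s)
  x = 6: RHS = 1, y in [1, 16]  -> 2 point(s)
  x = 7: RHS = 0, y in [0]  -> 1 point(s)
  x = 10: RHS = 1, y in [1, 16]  -> 2 point(s)
  x = 11: RHS = 0, y in [0]  -> 1 point(s)
  x = 13: RHS = 15, y in [7, 10]  -> 2 point(s)
  x = 14: RHS = 9, y in [3, 14]  -> 2 point(s)
  x = 15: RHS = 2, y in [6, 11]  -> 2 point(s)
  x = 16: RHS = 0, y in [0]  -> 1 point(s)
Affine points: 23. Add the point at infinity: total = 24.

#E(F_17) = 24
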